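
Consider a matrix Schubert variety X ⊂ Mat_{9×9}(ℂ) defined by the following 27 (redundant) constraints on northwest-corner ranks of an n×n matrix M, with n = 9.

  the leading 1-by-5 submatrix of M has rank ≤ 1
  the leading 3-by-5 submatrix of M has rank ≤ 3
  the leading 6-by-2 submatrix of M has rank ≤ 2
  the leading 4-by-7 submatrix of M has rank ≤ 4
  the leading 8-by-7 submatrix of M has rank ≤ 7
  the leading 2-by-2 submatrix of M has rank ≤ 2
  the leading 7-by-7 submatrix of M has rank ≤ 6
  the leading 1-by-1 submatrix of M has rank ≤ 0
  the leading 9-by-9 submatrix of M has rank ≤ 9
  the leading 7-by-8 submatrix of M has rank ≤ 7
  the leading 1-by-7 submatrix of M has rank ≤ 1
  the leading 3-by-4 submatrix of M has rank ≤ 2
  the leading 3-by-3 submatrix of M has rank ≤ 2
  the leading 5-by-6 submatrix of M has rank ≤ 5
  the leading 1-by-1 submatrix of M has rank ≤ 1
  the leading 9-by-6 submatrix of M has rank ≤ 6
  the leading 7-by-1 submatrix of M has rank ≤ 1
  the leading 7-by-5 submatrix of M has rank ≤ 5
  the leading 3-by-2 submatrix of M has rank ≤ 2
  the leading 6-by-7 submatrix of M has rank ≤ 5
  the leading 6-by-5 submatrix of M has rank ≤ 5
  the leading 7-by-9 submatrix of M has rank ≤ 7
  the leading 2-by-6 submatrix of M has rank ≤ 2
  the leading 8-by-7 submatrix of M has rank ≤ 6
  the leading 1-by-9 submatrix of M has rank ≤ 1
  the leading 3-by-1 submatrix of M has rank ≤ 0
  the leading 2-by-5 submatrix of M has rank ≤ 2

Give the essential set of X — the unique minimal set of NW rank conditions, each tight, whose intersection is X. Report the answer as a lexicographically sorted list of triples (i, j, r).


Rank table r_w(9×9) implied by the 27 constraints:

  0 | 1 | 1 | 1 | 1 | 1 | 1 | 1 | 1
  0 | 1 | 2 | 2 | 2 | 2 | 2 | 2 | 2
  0 | 1 | 2 | 2 | 3 | 3 | 3 | 3 | 3
  1 | 2 | 3 | 3 | 4 | 4 | 4 | 4 | 4
  1 | 2 | 3 | 4 | 5 | 5 | 5 | 5 | 5
  1 | 2 | 3 | 4 | 5 | 5 | 5 | 6 | 6
  1 | 2 | 3 | 4 | 5 | 6 | 6 | 7 | 7
  1 | 2 | 3 | 4 | 5 | 6 | 6 | 7 | 8
  1 | 2 | 3 | 4 | 5 | 6 | 7 | 8 | 9

second differences of R give the permutation w = (2, 3, 5, 1, 4, 8, 6, 9, 7).

D(w) has 7 cells with 4 SE-corners; essential set:

[(3, 1, 0), (3, 4, 2), (6, 7, 5), (8, 7, 6)]


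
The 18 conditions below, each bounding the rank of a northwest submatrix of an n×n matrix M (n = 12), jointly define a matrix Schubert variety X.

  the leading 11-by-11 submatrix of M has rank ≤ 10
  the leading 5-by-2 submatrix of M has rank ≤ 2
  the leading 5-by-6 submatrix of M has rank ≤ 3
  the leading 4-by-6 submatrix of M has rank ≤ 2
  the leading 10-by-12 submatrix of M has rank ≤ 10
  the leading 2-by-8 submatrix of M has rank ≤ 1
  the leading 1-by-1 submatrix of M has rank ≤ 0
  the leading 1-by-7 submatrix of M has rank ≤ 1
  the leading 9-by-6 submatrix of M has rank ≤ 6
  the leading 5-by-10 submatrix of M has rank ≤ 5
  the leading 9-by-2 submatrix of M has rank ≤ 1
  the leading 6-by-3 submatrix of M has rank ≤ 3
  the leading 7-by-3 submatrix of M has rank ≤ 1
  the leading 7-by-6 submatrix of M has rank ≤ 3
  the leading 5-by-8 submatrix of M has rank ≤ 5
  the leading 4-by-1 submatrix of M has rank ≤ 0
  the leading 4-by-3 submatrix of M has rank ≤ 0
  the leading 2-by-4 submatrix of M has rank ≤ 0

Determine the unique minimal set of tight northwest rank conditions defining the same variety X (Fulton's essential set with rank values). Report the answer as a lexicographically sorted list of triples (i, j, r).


Rank table r_w(12×12) implied by the 18 constraints:

  row 1: 0 | 0 | 0 | 0 | 1 | 1 | 1 | 1 | 1 | 1 | 1 | 1
  row 2: 0 | 0 | 0 | 0 | 1 | 1 | 1 | 1 | 2 | 2 | 2 | 2
  row 3: 0 | 0 | 0 | 1 | 2 | 2 | 2 | 2 | 3 | 3 | 3 | 3
  row 4: 0 | 0 | 0 | 1 | 2 | 2 | 3 | 3 | 4 | 4 | 4 | 4
  row 5: 1 | 1 | 1 | 2 | 3 | 3 | 4 | 4 | 5 | 5 | 5 | 5
  row 6: 1 | 1 | 1 | 2 | 3 | 3 | 4 | 5 | 6 | 6 | 6 | 6
  row 7: 1 | 1 | 1 | 2 | 3 | 3 | 4 | 5 | 6 | 7 | 7 | 7
  row 8: 1 | 1 | 2 | 3 | 4 | 4 | 5 | 6 | 7 | 8 | 8 | 8
  row 9: 1 | 1 | 2 | 3 | 4 | 5 | 6 | 7 | 8 | 9 | 9 | 9
  row 10: 1 | 2 | 3 | 4 | 5 | 6 | 7 | 8 | 9 | 10 | 10 | 10
  row 11: 1 | 2 | 3 | 4 | 5 | 6 | 7 | 8 | 9 | 10 | 10 | 11
  row 12: 1 | 2 | 3 | 4 | 5 | 6 | 7 | 8 | 9 | 10 | 11 | 12

second differences of R give the permutation w = (5, 9, 4, 7, 1, 8, 10, 3, 6, 2, 12, 11).

Fulton essential set (8 of the 27 Rothe cells):

[(2, 4, 0), (2, 8, 1), (4, 3, 0), (4, 6, 2), (7, 3, 1), (7, 6, 3), (9, 2, 1), (11, 11, 10)]


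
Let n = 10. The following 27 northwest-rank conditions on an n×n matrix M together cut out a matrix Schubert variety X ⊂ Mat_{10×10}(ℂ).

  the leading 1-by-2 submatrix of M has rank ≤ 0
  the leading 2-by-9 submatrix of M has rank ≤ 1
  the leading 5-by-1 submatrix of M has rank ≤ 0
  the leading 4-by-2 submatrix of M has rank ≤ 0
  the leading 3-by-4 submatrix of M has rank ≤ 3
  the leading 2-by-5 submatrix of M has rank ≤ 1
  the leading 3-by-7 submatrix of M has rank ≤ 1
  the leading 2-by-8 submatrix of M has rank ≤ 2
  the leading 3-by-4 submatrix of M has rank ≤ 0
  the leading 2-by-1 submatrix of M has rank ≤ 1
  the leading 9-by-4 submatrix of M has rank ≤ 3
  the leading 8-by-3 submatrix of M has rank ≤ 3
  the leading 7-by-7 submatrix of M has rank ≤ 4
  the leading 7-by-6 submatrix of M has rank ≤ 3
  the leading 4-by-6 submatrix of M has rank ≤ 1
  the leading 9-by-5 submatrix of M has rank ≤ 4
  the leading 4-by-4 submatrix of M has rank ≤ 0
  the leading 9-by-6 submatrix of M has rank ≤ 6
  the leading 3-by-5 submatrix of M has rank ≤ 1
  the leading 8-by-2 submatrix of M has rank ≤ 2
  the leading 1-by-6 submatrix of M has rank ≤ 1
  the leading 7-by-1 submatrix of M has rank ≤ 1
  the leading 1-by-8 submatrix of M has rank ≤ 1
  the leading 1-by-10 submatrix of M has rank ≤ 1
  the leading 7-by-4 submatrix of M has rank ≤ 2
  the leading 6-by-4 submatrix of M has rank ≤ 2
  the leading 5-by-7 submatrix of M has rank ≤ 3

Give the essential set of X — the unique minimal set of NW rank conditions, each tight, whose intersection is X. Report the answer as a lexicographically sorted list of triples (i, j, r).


Computing R[i][j] = min implied NW-rank bound (n=10, 27 conditions):

  R[1]: 0, 0, 0, 0, 1, 1, 1, 1, 1, 1
  R[2]: 0, 0, 0, 0, 1, 1, 1, 1, 1, 2
  R[3]: 0, 0, 0, 0, 1, 1, 1, 2, 2, 3
  R[4]: 0, 0, 0, 0, 1, 1, 2, 3, 3, 4
  R[5]: 0, 1, 1, 1, 2, 2, 3, 4, 4, 5
  R[6]: 1, 2, 2, 2, 3, 3, 4, 5, 5, 6
  R[7]: 1, 2, 2, 2, 3, 3, 4, 5, 6, 7
  R[8]: 1, 2, 3, 3, 4, 4, 5, 6, 7, 8
  R[9]: 1, 2, 3, 3, 4, 5, 6, 7, 8, 9
  R[10]: 1, 2, 3, 4, 5, 6, 7, 8, 9, 10

so w = (5, 10, 8, 7, 2, 1, 9, 3, 6, 4).

|D(w)|=28, |Ess(w)|=8:

[(2, 9, 1), (3, 7, 1), (4, 4, 0), (4, 6, 1), (5, 1, 0), (7, 4, 2), (7, 6, 3), (9, 4, 3)]


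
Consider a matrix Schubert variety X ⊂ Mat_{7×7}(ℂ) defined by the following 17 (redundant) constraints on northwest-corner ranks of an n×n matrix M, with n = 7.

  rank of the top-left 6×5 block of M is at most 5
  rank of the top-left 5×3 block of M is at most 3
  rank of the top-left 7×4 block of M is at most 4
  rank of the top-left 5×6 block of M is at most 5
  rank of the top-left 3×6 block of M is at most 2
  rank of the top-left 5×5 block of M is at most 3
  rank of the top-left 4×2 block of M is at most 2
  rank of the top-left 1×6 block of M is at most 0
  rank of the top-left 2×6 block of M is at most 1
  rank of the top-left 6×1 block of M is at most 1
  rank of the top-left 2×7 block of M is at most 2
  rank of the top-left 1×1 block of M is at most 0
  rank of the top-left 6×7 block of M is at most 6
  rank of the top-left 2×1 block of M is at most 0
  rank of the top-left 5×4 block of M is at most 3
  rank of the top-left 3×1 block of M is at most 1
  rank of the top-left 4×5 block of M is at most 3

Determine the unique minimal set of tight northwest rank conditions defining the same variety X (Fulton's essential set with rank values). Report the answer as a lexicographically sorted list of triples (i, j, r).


Propagating the 17 rank bounds to every northwest block:

  R[1]: 0  0  0  0  0  0  1
  R[2]: 0  1  1  1  1  1  2
  R[3]: 1  2  2  2  2  2  3
  R[4]: 1  2  3  3  3  3  4
  R[5]: 1  2  3  3  3  4  5
  R[6]: 1  2  3  4  4  5  6
  R[7]: 1  2  3  4  5  6  7

so w = (7, 2, 1, 3, 6, 4, 5).

Fulton essential set (3 of the 9 Rothe cells):

[(1, 6, 0), (2, 1, 0), (5, 5, 3)]


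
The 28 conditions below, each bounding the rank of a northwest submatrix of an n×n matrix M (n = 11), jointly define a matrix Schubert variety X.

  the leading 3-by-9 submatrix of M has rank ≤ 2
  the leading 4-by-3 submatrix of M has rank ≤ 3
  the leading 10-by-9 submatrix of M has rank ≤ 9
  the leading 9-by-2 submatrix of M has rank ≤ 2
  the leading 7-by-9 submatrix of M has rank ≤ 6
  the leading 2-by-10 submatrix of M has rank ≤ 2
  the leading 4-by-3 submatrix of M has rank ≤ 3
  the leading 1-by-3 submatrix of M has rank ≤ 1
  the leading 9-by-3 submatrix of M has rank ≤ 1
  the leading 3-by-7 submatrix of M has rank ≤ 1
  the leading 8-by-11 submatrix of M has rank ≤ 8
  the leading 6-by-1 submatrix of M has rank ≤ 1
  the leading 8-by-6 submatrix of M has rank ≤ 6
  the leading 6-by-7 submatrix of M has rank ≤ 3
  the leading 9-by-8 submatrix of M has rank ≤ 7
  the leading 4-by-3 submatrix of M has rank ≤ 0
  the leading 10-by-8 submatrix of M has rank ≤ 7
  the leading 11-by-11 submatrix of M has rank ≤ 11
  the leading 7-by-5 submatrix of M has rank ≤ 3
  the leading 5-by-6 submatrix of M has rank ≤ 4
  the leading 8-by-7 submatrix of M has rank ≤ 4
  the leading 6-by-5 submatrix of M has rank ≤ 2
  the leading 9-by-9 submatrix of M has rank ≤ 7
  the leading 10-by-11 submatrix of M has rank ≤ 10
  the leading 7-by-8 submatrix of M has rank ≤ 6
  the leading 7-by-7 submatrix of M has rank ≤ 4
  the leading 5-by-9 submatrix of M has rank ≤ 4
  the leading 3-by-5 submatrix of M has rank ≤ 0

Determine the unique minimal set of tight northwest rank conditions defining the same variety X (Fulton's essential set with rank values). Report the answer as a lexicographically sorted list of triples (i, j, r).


Reconstructing r_w from the 28 given conditions:

  i=1: 0, 0, 0, 0, 0, 1, 1, 1, 1, 1, 1
  i=2: 0, 0, 0, 0, 0, 1, 1, 2, 2, 2, 2
  i=3: 0, 0, 0, 0, 0, 1, 1, 2, 2, 3, 3
  i=4: 0, 0, 0, 1, 1, 2, 2, 3, 3, 4, 4
  i=5: 1, 1, 1, 2, 2, 3, 3, 4, 4, 5, 5
  i=6: 1, 1, 1, 2, 2, 3, 3, 4, 5, 6, 6
  i=7: 1, 1, 1, 2, 3, 4, 4, 5, 6, 7, 7
  i=8: 1, 1, 1, 2, 3, 4, 4, 5, 6, 7, 8
  i=9: 1, 1, 1, 2, 3, 4, 5, 6, 7, 8, 9
  i=10: 1, 2, 2, 3, 4, 5, 6, 7, 8, 9, 10
  i=11: 1, 2, 3, 4, 5, 6, 7, 8, 9, 10, 11

the unique w with this rank table is (6, 8, 10, 4, 1, 9, 5, 11, 7, 2, 3).

Rothe diagram D(w) (32 cells), 8 SE-corners (essential conditions):

[(3, 5, 0), (3, 7, 1), (3, 9, 2), (4, 3, 0), (6, 5, 2), (6, 7, 3), (8, 7, 4), (9, 3, 1)]


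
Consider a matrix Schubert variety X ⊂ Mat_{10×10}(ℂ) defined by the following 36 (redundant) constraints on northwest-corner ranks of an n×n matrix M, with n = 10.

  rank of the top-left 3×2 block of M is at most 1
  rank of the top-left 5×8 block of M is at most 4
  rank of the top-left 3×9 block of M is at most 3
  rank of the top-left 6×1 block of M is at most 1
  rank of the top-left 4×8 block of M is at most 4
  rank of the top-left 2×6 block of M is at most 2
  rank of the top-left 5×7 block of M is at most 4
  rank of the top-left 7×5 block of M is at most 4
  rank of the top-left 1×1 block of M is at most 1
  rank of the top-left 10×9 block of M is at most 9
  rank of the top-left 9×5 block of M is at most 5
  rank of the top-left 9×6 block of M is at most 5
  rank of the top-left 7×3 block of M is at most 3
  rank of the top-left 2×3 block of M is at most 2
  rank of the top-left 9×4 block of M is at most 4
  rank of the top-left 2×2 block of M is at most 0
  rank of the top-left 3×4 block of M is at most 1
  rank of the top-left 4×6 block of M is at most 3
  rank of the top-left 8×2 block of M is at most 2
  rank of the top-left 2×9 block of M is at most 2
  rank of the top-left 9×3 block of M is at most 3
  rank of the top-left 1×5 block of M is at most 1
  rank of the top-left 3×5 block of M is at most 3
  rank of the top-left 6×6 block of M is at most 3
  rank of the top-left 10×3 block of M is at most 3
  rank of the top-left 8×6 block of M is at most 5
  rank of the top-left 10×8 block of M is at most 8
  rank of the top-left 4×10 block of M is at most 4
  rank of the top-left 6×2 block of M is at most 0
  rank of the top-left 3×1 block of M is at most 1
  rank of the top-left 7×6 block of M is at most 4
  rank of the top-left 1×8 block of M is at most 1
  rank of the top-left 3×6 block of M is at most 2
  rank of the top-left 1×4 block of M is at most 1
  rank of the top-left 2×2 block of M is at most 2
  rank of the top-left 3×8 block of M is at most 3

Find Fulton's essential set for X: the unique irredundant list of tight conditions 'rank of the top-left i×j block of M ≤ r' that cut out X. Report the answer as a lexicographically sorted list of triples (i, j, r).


Reconstructing r_w from the 36 given conditions:

  0, 0, 1, 1, 1, 1, 1, 1, 1, 1
  0, 0, 1, 1, 2, 2, 2, 2, 2, 2
  0, 0, 1, 1, 2, 2, 3, 3, 3, 3
  0, 0, 1, 2, 3, 3, 4, 4, 4, 4
  0, 0, 1, 2, 3, 3, 4, 4, 5, 5
  0, 0, 1, 2, 3, 3, 4, 5, 6, 6
  1, 1, 2, 3, 4, 4, 5, 6, 7, 7
  1, 2, 3, 4, 5, 5, 6, 7, 8, 8
  1, 2, 3, 4, 5, 5, 6, 7, 8, 9
  1, 2, 3, 4, 5, 6, 7, 8, 9, 10

the unique w with this rank table is (3, 5, 7, 4, 9, 8, 1, 2, 10, 6).

Fulton essential set (6 of the 19 Rothe cells):

[(3, 4, 1), (3, 6, 2), (5, 8, 4), (6, 2, 0), (6, 6, 3), (9, 6, 5)]


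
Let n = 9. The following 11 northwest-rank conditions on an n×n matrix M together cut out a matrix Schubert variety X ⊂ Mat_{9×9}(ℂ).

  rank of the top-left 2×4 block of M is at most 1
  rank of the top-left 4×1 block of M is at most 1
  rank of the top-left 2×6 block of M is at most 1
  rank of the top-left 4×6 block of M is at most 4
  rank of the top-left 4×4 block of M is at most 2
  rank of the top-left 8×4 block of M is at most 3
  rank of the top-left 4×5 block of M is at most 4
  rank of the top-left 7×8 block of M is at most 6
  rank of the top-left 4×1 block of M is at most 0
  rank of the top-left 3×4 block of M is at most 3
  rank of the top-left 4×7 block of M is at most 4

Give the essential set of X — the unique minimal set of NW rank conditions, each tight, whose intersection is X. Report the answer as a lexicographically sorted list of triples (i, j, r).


Reconstructing r_w from the 11 given conditions:

  R[1]: 0 1 1 1 1 1 1 1 1
  R[2]: 0 1 1 1 1 1 2 2 2
  R[3]: 0 1 2 2 2 2 3 3 3
  R[4]: 0 1 2 2 3 3 4 4 4
  R[5]: 1 2 3 3 4 4 5 5 5
  R[6]: 1 2 3 3 4 5 6 6 6
  R[7]: 1 2 3 3 4 5 6 6 7
  R[8]: 1 2 3 3 4 5 6 7 8
  R[9]: 1 2 3 4 5 6 7 8 9

so w = (2, 7, 3, 5, 1, 6, 9, 8, 4).

Rothe diagram D(w) (13 cells), 5 SE-corners (essential conditions):

[(2, 6, 1), (4, 1, 0), (4, 4, 2), (7, 8, 6), (8, 4, 3)]


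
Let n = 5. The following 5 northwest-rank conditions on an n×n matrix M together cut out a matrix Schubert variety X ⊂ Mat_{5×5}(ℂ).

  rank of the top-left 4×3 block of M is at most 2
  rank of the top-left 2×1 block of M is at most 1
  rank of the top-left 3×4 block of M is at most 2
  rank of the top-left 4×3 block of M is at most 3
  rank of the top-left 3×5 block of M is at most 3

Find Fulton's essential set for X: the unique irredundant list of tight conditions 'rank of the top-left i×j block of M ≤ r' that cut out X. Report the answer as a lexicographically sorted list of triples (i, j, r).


Reconstructing r_w from the 5 given conditions:

  R[1]: 1  1  1  1  1
  R[2]: 1  2  2  2  2
  R[3]: 1  2  2  2  3
  R[4]: 1  2  2  3  4
  R[5]: 1  2  3  4  5

reading off 1-entries of Δ²R: w = (1, 2, 5, 4, 3).

|D(w)|=3, |Ess(w)|=2:

[(3, 4, 2), (4, 3, 2)]


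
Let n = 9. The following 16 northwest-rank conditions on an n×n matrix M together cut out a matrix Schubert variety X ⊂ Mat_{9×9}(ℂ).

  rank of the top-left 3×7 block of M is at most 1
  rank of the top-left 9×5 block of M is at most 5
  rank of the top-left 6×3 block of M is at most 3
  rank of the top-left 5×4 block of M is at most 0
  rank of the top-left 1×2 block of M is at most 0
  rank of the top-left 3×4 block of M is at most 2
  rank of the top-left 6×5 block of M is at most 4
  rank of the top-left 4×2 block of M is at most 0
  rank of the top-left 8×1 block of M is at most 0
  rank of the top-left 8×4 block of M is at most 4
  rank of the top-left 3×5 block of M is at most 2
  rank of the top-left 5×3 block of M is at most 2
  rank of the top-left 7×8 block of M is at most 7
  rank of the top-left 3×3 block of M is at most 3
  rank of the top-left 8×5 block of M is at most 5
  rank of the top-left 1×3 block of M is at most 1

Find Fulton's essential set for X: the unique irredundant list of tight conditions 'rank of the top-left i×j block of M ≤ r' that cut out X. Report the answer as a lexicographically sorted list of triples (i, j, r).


Recovering R(i,j) via the rank-extension bound from the 16 conditions:

  0 0 0 0 1 1 1 1 1
  0 0 0 0 1 1 1 2 2
  0 0 0 0 1 1 1 2 3
  0 0 0 0 1 2 2 3 4
  0 0 0 0 1 2 3 4 5
  0 1 1 1 2 3 4 5 6
  0 1 2 2 3 4 5 6 7
  0 1 2 3 4 5 6 7 8
  1 2 3 4 5 6 7 8 9

the unique w with this rank table is (5, 8, 9, 6, 7, 2, 3, 4, 1).

3 SE-corners of the 27-cell Rothe diagram give Ess(w):

[(3, 7, 1), (5, 4, 0), (8, 1, 0)]


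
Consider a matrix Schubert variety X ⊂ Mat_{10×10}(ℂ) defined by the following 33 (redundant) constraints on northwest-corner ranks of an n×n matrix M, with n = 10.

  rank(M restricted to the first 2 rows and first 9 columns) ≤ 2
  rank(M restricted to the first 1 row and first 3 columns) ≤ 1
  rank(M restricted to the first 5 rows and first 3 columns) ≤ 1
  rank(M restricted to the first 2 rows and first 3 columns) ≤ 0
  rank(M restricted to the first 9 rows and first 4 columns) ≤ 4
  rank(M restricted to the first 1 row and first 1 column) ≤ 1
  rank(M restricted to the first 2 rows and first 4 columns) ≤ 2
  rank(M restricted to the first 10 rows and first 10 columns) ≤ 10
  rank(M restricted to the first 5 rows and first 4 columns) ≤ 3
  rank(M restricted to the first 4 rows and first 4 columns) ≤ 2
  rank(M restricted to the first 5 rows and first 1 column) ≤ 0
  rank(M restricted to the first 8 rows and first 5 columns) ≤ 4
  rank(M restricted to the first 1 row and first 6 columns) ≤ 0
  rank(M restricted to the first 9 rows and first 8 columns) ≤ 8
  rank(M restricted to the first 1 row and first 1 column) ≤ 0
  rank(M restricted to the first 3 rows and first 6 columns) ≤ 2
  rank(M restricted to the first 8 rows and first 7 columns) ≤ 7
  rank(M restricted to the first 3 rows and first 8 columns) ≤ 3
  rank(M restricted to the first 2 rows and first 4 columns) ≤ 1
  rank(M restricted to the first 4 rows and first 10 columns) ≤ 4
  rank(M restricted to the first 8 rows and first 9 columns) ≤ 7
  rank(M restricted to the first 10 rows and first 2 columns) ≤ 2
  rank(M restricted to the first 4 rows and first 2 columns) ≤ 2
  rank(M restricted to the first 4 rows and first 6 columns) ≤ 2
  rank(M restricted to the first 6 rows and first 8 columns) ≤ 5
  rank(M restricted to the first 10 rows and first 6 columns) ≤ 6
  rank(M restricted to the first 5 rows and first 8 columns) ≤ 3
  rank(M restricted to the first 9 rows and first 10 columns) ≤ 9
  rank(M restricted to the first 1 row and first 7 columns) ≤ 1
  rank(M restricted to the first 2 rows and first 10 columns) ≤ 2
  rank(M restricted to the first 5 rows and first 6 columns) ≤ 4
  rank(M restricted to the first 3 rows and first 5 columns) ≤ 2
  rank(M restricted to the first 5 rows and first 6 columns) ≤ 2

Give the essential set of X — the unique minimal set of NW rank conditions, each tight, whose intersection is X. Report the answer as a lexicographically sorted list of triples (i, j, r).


Computing R[i][j] = min implied NW-rank bound (n=10, 33 conditions):

  0 0 0 0 0 0 1 1 1 1
  0 0 0 1 1 1 2 2 2 2
  0 1 1 2 2 2 3 3 3 3
  0 1 1 2 2 2 3 3 4 4
  0 1 1 2 2 2 3 3 4 5
  1 2 2 3 3 3 4 4 5 6
  1 2 3 4 4 4 5 5 6 7
  1 2 3 4 4 5 6 6 7 8
  1 2 3 4 5 6 7 7 8 9
  1 2 3 4 5 6 7 8 9 10

giving w = (7, 4, 2, 9, 10, 1, 3, 6, 5, 8) via Δ²R.

|D(w)|=21, |Ess(w)|=7:

[(1, 6, 0), (2, 3, 0), (5, 1, 0), (5, 3, 1), (5, 6, 2), (5, 8, 3), (8, 5, 4)]


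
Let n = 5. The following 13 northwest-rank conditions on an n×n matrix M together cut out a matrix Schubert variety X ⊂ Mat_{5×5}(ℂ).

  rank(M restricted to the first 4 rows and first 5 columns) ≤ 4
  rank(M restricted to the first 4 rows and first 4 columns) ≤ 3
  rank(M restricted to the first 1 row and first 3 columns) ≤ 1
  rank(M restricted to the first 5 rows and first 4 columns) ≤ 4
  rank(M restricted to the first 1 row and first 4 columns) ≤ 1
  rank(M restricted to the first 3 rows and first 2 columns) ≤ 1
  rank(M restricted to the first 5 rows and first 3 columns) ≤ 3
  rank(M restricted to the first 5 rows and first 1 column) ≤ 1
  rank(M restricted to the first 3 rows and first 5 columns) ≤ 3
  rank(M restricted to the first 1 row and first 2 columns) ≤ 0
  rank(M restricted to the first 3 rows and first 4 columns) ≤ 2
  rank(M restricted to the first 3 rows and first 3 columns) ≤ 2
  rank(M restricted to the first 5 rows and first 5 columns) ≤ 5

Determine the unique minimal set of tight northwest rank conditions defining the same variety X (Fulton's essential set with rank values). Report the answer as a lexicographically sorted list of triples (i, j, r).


Rank table r_w(5×5) implied by the 13 constraints:

  0, 0, 1, 1, 1
  1, 1, 2, 2, 2
  1, 1, 2, 2, 3
  1, 2, 3, 3, 4
  1, 2, 3, 4, 5

giving w = (3, 1, 5, 2, 4) via Δ²R.

3 SE-corners of the 4-cell Rothe diagram give Ess(w):

[(1, 2, 0), (3, 2, 1), (3, 4, 2)]


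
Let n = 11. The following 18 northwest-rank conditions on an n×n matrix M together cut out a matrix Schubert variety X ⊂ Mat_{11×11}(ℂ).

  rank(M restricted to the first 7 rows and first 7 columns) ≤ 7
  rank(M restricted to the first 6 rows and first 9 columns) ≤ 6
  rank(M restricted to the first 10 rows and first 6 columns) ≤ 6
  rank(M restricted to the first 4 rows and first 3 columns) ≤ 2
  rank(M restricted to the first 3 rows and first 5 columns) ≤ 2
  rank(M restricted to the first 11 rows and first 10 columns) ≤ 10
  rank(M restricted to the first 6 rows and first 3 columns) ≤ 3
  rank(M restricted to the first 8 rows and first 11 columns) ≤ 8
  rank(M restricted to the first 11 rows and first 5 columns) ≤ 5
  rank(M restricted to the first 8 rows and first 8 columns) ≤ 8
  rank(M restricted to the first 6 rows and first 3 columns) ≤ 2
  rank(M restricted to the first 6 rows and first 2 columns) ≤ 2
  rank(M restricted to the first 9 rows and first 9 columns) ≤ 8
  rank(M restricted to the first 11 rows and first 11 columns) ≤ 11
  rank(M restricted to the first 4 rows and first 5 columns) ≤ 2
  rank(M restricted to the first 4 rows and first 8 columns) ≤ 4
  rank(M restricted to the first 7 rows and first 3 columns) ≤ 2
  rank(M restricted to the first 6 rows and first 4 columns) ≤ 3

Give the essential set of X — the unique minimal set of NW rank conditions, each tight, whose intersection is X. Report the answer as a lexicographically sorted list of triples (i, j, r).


Propagating the 18 rank bounds to every northwest block:

  row 1: 1  1  1  1  1  1  1  1  1  1  1
  row 2: 1  2  2  2  2  2  2  2  2  2  2
  row 3: 1  2  2  2  2  3  3  3  3  3  3
  row 4: 1  2  2  2  2  3  4  4  4  4  4
  row 5: 1  2  2  3  3  4  5  5  5  5  5
  row 6: 1  2  2  3  4  5  6  6  6  6  6
  row 7: 1  2  2  3  4  5  6  7  7  7  7
  row 8: 1  2  3  4  5  6  7  8  8  8  8
  row 9: 1  2  3  4  5  6  7  8  8  9  9
  row 10: 1  2  3  4  5  6  7  8  9  10  10
  row 11: 1  2  3  4  5  6  7  8  9  10  11

the unique w with this rank table is (1, 2, 6, 7, 4, 5, 8, 3, 10, 9, 11).

Rothe diagram D(w) (10 cells), 3 SE-corners (essential conditions):

[(4, 5, 2), (7, 3, 2), (9, 9, 8)]


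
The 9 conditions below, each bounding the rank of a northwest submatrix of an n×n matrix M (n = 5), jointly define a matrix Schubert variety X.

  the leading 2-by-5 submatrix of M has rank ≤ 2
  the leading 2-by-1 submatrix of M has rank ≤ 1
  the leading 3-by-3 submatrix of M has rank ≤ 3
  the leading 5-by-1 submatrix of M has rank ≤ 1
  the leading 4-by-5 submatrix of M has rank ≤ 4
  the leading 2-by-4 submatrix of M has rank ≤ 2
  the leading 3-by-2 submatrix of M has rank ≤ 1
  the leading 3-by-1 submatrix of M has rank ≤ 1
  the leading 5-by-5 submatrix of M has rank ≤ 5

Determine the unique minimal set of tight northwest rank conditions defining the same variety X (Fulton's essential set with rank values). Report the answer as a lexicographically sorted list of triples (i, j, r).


The tightest implied rank at each (i,j), from the 9 conditions:

  R[1]: 1, 1, 1, 1, 1
  R[2]: 1, 1, 2, 2, 2
  R[3]: 1, 1, 2, 3, 3
  R[4]: 1, 2, 3, 4, 4
  R[5]: 1, 2, 3, 4, 5

giving w = (1, 3, 4, 2, 5) via Δ²R.

1 SE-corner of the 2-cell Rothe diagram gives Ess(w):

[(3, 2, 1)]


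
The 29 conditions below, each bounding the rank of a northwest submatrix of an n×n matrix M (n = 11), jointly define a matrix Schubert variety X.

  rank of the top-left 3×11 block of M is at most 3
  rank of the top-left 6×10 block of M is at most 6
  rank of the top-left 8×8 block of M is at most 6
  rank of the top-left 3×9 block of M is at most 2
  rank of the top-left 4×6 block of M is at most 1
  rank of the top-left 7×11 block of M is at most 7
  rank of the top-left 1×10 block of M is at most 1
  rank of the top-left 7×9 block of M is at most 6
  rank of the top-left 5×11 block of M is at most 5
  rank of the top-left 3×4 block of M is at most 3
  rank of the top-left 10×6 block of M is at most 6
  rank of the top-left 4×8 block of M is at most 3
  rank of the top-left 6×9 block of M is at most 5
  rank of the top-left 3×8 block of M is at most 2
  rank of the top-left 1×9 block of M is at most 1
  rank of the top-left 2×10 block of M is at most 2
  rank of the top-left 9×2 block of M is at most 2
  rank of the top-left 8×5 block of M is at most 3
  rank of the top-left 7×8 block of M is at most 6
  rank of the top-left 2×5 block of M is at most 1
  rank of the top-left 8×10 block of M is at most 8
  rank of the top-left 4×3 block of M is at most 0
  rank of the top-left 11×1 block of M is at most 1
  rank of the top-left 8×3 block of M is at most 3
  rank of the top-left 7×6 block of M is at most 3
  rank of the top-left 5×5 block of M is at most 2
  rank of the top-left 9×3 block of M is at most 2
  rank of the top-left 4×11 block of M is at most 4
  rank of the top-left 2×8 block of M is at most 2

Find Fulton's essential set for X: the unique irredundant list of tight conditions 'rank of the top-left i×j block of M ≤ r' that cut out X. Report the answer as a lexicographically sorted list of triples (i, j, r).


The tightest implied rank at each (i,j), from the 29 conditions:

  0 | 0 | 0 | 1 | 1 | 1 | 1 | 1 | 1 | 1 | 1
  0 | 0 | 0 | 1 | 1 | 1 | 2 | 2 | 2 | 2 | 2
  0 | 0 | 0 | 1 | 1 | 1 | 2 | 2 | 2 | 3 | 3
  0 | 0 | 0 | 1 | 1 | 1 | 2 | 3 | 3 | 4 | 4
  1 | 1 | 1 | 2 | 2 | 2 | 3 | 4 | 4 | 5 | 5
  1 | 2 | 2 | 3 | 3 | 3 | 4 | 5 | 5 | 6 | 6
  1 | 2 | 2 | 3 | 3 | 3 | 4 | 5 | 6 | 7 | 7
  1 | 2 | 2 | 3 | 3 | 4 | 5 | 6 | 7 | 8 | 8
  1 | 2 | 2 | 3 | 4 | 5 | 6 | 7 | 8 | 9 | 9
  1 | 2 | 3 | 4 | 5 | 6 | 7 | 8 | 9 | 10 | 10
  1 | 2 | 3 | 4 | 5 | 6 | 7 | 8 | 9 | 10 | 11

so w = (4, 7, 10, 8, 1, 2, 9, 6, 5, 3, 11).

Rothe diagram D(w) (26 cells), 6 SE-corners (essential conditions):

[(3, 9, 2), (4, 3, 0), (4, 6, 1), (7, 6, 3), (8, 5, 3), (9, 3, 2)]


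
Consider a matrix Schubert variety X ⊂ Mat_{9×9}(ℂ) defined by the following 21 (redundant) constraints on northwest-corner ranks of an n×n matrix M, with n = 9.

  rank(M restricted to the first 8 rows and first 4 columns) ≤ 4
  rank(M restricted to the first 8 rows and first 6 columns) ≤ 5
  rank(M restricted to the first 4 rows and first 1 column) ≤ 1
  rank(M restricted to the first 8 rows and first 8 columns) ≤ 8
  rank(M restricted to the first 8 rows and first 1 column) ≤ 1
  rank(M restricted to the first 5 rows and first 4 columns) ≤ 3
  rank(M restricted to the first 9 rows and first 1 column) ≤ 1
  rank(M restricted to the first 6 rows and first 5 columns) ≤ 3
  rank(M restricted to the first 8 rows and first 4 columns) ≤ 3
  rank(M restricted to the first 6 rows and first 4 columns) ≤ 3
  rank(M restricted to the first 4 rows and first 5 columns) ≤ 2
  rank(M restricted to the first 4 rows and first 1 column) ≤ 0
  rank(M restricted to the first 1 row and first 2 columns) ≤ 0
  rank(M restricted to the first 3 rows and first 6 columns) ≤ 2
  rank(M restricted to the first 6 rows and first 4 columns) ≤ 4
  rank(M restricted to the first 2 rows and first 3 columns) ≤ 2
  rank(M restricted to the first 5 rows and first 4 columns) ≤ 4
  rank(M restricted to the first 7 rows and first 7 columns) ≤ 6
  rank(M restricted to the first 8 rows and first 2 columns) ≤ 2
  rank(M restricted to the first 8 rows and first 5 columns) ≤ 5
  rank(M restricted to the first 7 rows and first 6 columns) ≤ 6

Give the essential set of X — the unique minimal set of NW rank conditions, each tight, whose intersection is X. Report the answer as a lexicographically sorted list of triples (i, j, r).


Computing R[i][j] = min implied NW-rank bound (n=9, 21 conditions):

  i=1: 0 | 0 | 1 | 1 | 1 | 1 | 1 | 1 | 1
  i=2: 0 | 1 | 2 | 2 | 2 | 2 | 2 | 2 | 2
  i=3: 0 | 1 | 2 | 2 | 2 | 2 | 3 | 3 | 3
  i=4: 0 | 1 | 2 | 2 | 2 | 3 | 4 | 4 | 4
  i=5: 1 | 2 | 3 | 3 | 3 | 4 | 5 | 5 | 5
  i=6: 1 | 2 | 3 | 3 | 3 | 4 | 5 | 6 | 6
  i=7: 1 | 2 | 3 | 3 | 4 | 5 | 6 | 7 | 7
  i=8: 1 | 2 | 3 | 3 | 4 | 5 | 6 | 7 | 8
  i=9: 1 | 2 | 3 | 4 | 5 | 6 | 7 | 8 | 9

the unique w with this rank table is (3, 2, 7, 6, 1, 8, 5, 9, 4).

ℓ(w)=14; the 6 essential cells (i,j,r):

[(1, 2, 0), (3, 6, 2), (4, 1, 0), (4, 5, 2), (6, 5, 3), (8, 4, 3)]


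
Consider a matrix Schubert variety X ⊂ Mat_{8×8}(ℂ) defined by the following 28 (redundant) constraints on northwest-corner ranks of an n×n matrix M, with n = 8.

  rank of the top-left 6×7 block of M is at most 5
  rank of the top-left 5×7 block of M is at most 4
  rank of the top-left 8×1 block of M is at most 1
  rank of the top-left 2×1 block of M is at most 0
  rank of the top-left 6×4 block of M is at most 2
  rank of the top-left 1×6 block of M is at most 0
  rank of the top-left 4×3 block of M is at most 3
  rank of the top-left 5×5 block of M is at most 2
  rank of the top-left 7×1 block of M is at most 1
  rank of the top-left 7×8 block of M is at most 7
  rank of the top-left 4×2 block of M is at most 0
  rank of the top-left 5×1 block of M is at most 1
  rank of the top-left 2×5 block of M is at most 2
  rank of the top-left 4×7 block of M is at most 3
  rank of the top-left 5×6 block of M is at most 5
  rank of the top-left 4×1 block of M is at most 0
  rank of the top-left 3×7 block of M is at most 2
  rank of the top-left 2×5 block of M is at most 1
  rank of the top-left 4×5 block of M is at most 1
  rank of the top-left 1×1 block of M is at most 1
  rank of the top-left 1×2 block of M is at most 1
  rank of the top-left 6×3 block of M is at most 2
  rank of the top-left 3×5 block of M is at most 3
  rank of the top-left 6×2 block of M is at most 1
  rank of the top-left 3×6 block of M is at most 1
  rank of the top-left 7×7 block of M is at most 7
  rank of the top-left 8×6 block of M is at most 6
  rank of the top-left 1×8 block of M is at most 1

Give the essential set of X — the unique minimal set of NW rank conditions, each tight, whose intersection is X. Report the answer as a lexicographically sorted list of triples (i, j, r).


Reconstructing r_w from the 28 given conditions:

  R[1]: 0, 0, 0, 0, 0, 0, 1, 1
  R[2]: 0, 0, 1, 1, 1, 1, 2, 2
  R[3]: 0, 0, 1, 1, 1, 1, 2, 3
  R[4]: 0, 0, 1, 1, 1, 2, 3, 4
  R[5]: 1, 1, 2, 2, 2, 3, 4, 5
  R[6]: 1, 1, 2, 2, 3, 4, 5, 6
  R[7]: 1, 2, 3, 3, 4, 5, 6, 7
  R[8]: 1, 2, 3, 4, 5, 6, 7, 8

giving w = (7, 3, 8, 6, 1, 5, 2, 4) via Δ²R.

Rothe diagram D(w) (19 cells), 6 SE-corners (essential conditions):

[(1, 6, 0), (3, 6, 1), (4, 2, 0), (4, 5, 1), (6, 2, 1), (6, 4, 2)]


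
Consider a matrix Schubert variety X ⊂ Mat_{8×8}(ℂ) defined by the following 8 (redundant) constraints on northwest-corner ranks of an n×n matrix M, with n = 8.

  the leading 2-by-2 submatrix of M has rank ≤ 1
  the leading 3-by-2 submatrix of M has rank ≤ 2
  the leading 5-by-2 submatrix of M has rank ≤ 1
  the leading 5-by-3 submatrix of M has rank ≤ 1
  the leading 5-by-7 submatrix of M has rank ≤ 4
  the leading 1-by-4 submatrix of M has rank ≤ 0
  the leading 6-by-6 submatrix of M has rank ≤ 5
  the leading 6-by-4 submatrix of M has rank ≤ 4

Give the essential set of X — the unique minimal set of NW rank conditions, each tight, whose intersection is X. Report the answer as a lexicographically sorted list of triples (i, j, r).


Reconstructing r_w from the 8 given conditions:

  0, 0, 0, 0, 1, 1, 1, 1
  1, 1, 1, 1, 2, 2, 2, 2
  1, 1, 1, 2, 3, 3, 3, 3
  1, 1, 1, 2, 3, 4, 4, 4
  1, 1, 1, 2, 3, 4, 4, 5
  1, 2, 2, 3, 4, 5, 5, 6
  1, 2, 3, 4, 5, 6, 6, 7
  1, 2, 3, 4, 5, 6, 7, 8

second differences of R give the permutation w = (5, 1, 4, 6, 8, 2, 3, 7).

ℓ(w)=11; the 3 essential cells (i,j,r):

[(1, 4, 0), (5, 3, 1), (5, 7, 4)]


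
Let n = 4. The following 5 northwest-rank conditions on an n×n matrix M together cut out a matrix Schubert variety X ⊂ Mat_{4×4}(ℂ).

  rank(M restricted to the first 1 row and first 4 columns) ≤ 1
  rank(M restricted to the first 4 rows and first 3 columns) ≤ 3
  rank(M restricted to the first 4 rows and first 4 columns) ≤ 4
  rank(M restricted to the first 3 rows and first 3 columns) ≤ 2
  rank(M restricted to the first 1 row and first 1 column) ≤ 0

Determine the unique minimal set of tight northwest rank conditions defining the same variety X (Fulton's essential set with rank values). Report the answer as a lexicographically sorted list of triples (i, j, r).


The tightest implied rank at each (i,j), from the 5 conditions:

  R[1]: 0 | 1 | 1 | 1
  R[2]: 1 | 2 | 2 | 2
  R[3]: 1 | 2 | 2 | 3
  R[4]: 1 | 2 | 3 | 4

hence w(1..4) = (2, 1, 4, 3).

ℓ(w)=2; the 2 essential cells (i,j,r):

[(1, 1, 0), (3, 3, 2)]


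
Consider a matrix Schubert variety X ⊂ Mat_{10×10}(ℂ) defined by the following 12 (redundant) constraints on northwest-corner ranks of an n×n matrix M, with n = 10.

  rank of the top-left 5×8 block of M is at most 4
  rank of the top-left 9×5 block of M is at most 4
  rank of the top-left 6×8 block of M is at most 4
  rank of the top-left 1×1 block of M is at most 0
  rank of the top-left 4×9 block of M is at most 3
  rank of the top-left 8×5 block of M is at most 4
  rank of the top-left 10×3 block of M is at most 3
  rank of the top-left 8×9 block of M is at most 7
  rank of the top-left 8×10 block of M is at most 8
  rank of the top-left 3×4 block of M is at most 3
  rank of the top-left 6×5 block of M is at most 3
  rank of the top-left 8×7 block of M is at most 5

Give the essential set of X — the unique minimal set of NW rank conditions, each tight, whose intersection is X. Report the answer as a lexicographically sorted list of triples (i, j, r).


Propagating the 12 rank bounds to every northwest block:

  0 1 1 1 1 1 1 1 1 1
  1 2 2 2 2 2 2 2 2 2
  1 2 3 3 3 3 3 3 3 3
  1 2 3 3 3 3 3 3 3 4
  1 2 3 3 3 4 4 4 4 5
  1 2 3 3 3 4 4 4 5 6
  1 2 3 4 4 5 5 5 6 7
  1 2 3 4 4 5 5 6 7 8
  1 2 3 4 4 5 6 7 8 9
  1 2 3 4 5 6 7 8 9 10

second differences of R give the permutation w = (2, 1, 3, 10, 6, 9, 4, 8, 7, 5).

|D(w)|=16, |Ess(w)|=6:

[(1, 1, 0), (4, 9, 3), (6, 5, 3), (6, 8, 4), (8, 7, 5), (9, 5, 4)]


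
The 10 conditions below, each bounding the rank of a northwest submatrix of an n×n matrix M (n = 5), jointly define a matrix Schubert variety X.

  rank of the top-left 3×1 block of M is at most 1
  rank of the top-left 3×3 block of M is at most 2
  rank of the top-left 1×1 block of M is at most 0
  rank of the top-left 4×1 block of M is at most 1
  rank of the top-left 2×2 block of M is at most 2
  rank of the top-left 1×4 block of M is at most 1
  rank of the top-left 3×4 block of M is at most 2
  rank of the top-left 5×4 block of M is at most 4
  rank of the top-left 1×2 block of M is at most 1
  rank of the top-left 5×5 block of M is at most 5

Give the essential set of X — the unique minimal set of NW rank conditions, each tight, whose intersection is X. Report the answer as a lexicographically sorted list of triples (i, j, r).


Computing R[i][j] = min implied NW-rank bound (n=5, 10 conditions):

  i=1: 0 1 1 1 1
  i=2: 1 2 2 2 2
  i=3: 1 2 2 2 3
  i=4: 1 2 3 3 4
  i=5: 1 2 3 4 5

the unique w with this rank table is (2, 1, 5, 3, 4).

2 SE-corners of the 3-cell Rothe diagram give Ess(w):

[(1, 1, 0), (3, 4, 2)]


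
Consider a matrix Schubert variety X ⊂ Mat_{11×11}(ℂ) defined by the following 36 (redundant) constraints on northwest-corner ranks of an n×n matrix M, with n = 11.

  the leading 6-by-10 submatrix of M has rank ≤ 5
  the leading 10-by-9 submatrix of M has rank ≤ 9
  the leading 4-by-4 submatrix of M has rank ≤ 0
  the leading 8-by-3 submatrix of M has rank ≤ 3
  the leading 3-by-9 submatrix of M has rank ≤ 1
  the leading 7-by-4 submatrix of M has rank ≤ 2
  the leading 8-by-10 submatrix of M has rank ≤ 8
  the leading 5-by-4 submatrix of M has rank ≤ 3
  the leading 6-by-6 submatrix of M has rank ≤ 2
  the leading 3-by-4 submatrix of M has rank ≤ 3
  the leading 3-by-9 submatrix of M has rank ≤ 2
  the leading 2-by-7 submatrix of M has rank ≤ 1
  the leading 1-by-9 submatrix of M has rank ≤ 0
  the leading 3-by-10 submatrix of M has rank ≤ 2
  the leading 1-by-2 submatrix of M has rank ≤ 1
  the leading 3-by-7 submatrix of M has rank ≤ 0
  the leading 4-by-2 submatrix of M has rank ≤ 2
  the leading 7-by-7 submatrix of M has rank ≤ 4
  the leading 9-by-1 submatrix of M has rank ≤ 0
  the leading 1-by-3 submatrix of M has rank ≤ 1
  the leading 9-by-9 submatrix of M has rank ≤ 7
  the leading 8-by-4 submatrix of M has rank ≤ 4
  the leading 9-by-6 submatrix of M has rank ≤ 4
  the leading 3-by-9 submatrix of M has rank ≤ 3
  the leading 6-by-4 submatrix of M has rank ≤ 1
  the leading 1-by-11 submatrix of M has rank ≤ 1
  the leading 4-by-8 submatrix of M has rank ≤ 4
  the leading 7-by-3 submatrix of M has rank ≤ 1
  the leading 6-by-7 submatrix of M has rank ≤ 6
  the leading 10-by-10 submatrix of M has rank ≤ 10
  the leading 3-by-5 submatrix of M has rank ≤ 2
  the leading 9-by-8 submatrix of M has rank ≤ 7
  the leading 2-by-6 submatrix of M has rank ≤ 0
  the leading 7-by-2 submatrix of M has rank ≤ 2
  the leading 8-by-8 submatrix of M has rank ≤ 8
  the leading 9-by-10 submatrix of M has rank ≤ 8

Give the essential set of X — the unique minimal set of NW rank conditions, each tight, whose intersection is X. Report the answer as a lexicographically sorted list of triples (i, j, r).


Recovering R(i,j) via the rank-extension bound from the 36 conditions:

  0 | 0 | 0 | 0 | 0 | 0 | 0 | 0 | 0 | 1 | 1
  0 | 0 | 0 | 0 | 0 | 0 | 0 | 1 | 1 | 2 | 2
  0 | 0 | 0 | 0 | 0 | 0 | 0 | 1 | 1 | 2 | 3
  0 | 0 | 0 | 0 | 1 | 1 | 1 | 2 | 2 | 3 | 4
  0 | 1 | 1 | 1 | 2 | 2 | 2 | 3 | 3 | 4 | 5
  0 | 1 | 1 | 1 | 2 | 2 | 3 | 4 | 4 | 5 | 6
  0 | 1 | 1 | 2 | 3 | 3 | 4 | 5 | 5 | 6 | 7
  0 | 1 | 2 | 3 | 4 | 4 | 5 | 6 | 6 | 7 | 8
  0 | 1 | 2 | 3 | 4 | 4 | 5 | 6 | 7 | 8 | 9
  1 | 2 | 3 | 4 | 5 | 5 | 6 | 7 | 8 | 9 | 10
  1 | 2 | 3 | 4 | 5 | 6 | 7 | 8 | 9 | 10 | 11

the unique w with this rank table is (10, 8, 11, 5, 2, 7, 4, 3, 9, 1, 6).

D(w) has 38 cells with 9 SE-corners; essential set:

[(1, 9, 0), (3, 7, 0), (3, 9, 1), (4, 4, 0), (6, 4, 1), (6, 6, 2), (7, 3, 1), (9, 1, 0), (9, 6, 4)]


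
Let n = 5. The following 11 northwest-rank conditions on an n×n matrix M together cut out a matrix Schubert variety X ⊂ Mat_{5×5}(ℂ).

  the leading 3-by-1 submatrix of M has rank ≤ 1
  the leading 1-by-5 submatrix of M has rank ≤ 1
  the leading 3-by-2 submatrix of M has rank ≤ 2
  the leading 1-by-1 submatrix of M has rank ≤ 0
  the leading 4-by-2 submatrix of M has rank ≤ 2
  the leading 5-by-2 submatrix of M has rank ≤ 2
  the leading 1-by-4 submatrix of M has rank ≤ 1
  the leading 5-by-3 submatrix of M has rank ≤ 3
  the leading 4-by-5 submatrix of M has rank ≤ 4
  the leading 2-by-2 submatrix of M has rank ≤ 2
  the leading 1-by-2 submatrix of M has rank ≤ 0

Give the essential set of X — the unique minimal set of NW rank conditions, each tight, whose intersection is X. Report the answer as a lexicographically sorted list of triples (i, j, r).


Propagating the 11 rank bounds to every northwest block:

  R[1]: 0  0  1  1  1
  R[2]: 1  1  2  2  2
  R[3]: 1  2  3  3  3
  R[4]: 1  2  3  4  4
  R[5]: 1  2  3  4  5

giving w = (3, 1, 2, 4, 5) via Δ²R.

D(w) has 2 cells with 1 SE-corner; essential set:

[(1, 2, 0)]
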